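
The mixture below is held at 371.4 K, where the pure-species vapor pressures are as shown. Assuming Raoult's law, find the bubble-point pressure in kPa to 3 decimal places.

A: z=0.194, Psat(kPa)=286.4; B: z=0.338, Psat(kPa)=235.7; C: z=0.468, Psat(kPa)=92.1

Pbub = 178.331 kPa

At the bubble point ψ → 0, so ΣzᵢKᵢ = 1 with Kᵢ = Pᵢˢᵃᵗ/P ⇒ P = ΣzᵢPᵢˢᵃᵗ.
P = 0.194·286.4 + 0.338·235.7 + 0.468·92.1 = 178.331 kPa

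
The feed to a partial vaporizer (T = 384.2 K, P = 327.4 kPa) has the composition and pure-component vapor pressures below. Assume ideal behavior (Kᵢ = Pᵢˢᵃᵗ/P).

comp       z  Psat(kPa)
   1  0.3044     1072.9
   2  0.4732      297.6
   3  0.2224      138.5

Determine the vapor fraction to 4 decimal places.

ψ = 0.7133

Raoult's law: Kᵢ = Pᵢˢᵃᵗ/P = Pᵢˢᵃᵗ/327.4.
  K_1 = 1072.9/327.4 = 3.277031, K_2 = 297.6/327.4 = 0.908980, K_3 = 138.5/327.4 = 0.423030
Let ψ = V/F and solve Σ zᵢ(Kᵢ−1)/(1+ψ(Kᵢ−1)) = 0.
Check two-phase: ΣzᵢKᵢ = 1.5217 > 1 and Σzᵢ/Kᵢ = 1.1392 > 1, so g(0) = 0.5217 > 0 and g(1) = -0.1392 < 0.
Newton–Raphson from ψ = 0.64:
  ψ = 0.6400: g = 0.03289, g' = -0.4519 → ψ = 0.7128
  ψ = 0.7128: g = 0.00023, g' = -0.4475 → ψ = 0.7133
Converged at ψ = 0.7133.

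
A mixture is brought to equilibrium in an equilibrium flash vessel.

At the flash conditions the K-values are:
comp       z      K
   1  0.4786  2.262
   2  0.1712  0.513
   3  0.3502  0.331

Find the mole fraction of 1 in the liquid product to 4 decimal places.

x_1 = 0.3268

Newton–Raphson from β = 0.5:
  β = 0.5000: g = -0.09193, g' = -0.7114 → β = 0.3708
  β = 0.3708: g = -0.00185, g' = -0.6914 → β = 0.3681
Converged at β = 0.3681.
Compositions from xᵢ = zᵢ/(1+β(Kᵢ−1)), yᵢ = Kᵢxᵢ:
  1: x = 0.3268, y = 0.7392
  2: x = 0.2086, y = 0.1070
  3: x = 0.4646, y = 0.1538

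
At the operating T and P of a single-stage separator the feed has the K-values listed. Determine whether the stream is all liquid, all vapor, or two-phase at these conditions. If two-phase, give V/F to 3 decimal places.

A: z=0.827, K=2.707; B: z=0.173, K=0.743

all vapor

ΣzᵢKᵢ = 2.367; Σzᵢ/Kᵢ = 0.538.
Since Σzᵢ/Kᵢ < 1 the mixture is above its dew point — single vapor phase.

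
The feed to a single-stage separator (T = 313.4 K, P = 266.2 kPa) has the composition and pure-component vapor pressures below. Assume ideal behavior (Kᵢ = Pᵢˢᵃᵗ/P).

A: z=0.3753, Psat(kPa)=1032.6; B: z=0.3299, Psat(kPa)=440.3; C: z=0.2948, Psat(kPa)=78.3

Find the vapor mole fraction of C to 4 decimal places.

Raoult's law: Kᵢ = Pᵢˢᵃᵗ/P = Pᵢˢᵃᵗ/266.2.
  K_A = 1032.6/266.2 = 3.879038, K_B = 440.3/266.2 = 1.654020, K_C = 78.3/266.2 = 0.294140
Material balance + equilibrium reduce to Σ zᵢ(Kᵢ−1)/(1+ψ(Kᵢ−1)) = 0.
g(0) = ΣzᵢKᵢ − 1 = 1.0882 and g(1) = 1 − Σzᵢ/Kᵢ = -0.2984, so a root lies in (0, 1).
Iterate (Newton) starting at ψ = 0.5:
  ψ = 0.5000: g = 0.28392, g' = -0.9537 → ψ = 0.7977
  ψ = 0.7977: g = -0.00672, g' = -1.1166 → ψ = 0.7917
Converged at ψ = 0.7917.
Compositions from xᵢ = zᵢ/(1+ψ(Kᵢ−1)), yᵢ = Kᵢxᵢ:
  A: x = 0.1144, y = 0.4439
  B: x = 0.2174, y = 0.3595
  C: x = 0.6682, y = 0.1965

y_C = 0.1965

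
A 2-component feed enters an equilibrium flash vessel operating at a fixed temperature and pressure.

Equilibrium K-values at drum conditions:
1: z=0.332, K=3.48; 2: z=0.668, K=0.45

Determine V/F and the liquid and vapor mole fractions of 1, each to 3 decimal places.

V/F = 0.334, x_1 = 0.182, y_1 = 0.632

Rachford–Rice: g(V/F) = Σ zᵢ(Kᵢ−1)/(1+V/F(Kᵢ−1)) = 0.
g(0) = ΣzᵢKᵢ − 1 = 0.456 and g(1) = 1 − Σzᵢ/Kᵢ = -0.580, so a root lies in (0, 1).
Newton iteration, V/F⁰ = 0.5:
  V/F = 0.500: g = -0.1392, g' = -0.791 → V/F = 0.324
  V/F = 0.324: g = 0.0093, g' = -0.927 → V/F = 0.334
Converged at V/F = 0.334.
Compositions from xᵢ = zᵢ/(1+V/F(Kᵢ−1)), yᵢ = Kᵢxᵢ:
  1: x = 0.182, y = 0.632
  2: x = 0.818, y = 0.368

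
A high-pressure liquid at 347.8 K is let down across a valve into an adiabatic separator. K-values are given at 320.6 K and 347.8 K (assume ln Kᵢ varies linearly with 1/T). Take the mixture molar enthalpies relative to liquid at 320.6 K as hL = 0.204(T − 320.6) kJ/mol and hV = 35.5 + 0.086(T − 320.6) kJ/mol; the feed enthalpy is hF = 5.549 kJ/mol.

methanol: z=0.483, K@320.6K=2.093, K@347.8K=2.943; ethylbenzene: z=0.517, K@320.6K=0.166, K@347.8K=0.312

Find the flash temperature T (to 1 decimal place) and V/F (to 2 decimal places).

Adiabatic flash: solve Rachford–Rice at each trial T, then check hF = ψ·hV(T) + (1−ψ)·hL(T).
  T = 320.6 K: K = (2.093, 0.166), RR gives ψ = 0.106, H_out = 3.767 kJ/mol
  T = 347.8 K: K = (2.943, 0.312), RR gives ψ = 0.436, H_out = 19.626 kJ/mol
  T = 334.2 K: K = (2.499, 0.231), RR gives ψ = 0.283, H_out = 12.361 kJ/mol
  T = 327.4 K: K = (2.291, 0.196), RR gives ψ = 0.201, H_out = 8.347 kJ/mol
  T = 324.0 K: K = (2.191, 0.181), RR gives ψ = 0.155, H_out = 6.148 kJ/mol
  T = 322.3 K: K = (2.142, 0.173), RR gives ψ = 0.131, H_out = 4.983 kJ/mol
Linear interpolation between T = 322.3 (H_out = 4.983) and T = 324.0 (H_out = 6.148) on hF = 5.549 gives T ≈ 323.1 K, at which ψ = 0.14.

T = 323.1 K, V/F = 0.14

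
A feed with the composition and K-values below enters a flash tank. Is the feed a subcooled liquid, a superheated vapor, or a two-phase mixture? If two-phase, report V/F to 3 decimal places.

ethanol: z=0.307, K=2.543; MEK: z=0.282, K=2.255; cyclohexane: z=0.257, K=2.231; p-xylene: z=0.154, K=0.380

ΣzᵢKᵢ = 2.048; Σzᵢ/Kᵢ = 0.766.
Since Σzᵢ/Kᵢ < 1 the mixture is above its dew point — single vapor phase.

superheated vapor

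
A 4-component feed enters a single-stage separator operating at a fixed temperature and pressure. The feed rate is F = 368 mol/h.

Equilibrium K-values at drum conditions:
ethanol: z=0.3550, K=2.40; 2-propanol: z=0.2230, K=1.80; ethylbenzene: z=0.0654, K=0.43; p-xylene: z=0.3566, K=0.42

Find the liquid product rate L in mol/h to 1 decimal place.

L = 137.0 mol/h

Let β = V/F and solve Σ zᵢ(Kᵢ−1)/(1+β(Kᵢ−1)) = 0.
Check two-phase: ΣzᵢKᵢ = 1.4313 > 1 and Σzᵢ/Kᵢ = 1.2729 > 1, so g(0) = 0.4313 > 0 and g(1) = -0.2729 < 0.
Iterate (Newton) starting at β = 0.5:
  β = 0.5000: g = 0.07634, g' = -0.5931 → β = 0.6287
  β = 0.6287: g = -0.00060, g' = -0.6088 → β = 0.6277
Converged at β = 0.6277.
Then V = β·F = 0.6277·368 = 231.0 mol/h and L = F − V = 137.0 mol/h.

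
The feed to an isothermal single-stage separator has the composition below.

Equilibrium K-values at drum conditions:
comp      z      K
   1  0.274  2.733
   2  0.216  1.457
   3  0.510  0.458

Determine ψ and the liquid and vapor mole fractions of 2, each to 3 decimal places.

ψ = 0.420, x_2 = 0.181, y_2 = 0.264

Rachford–Rice: g(ψ) = Σ zᵢ(Kᵢ−1)/(1+ψ(Kᵢ−1)) = 0.
Feasibility: ΣzᵢKᵢ = 1.297, Σzᵢ/Kᵢ = 1.362 — both > 1, two phases present.
Newton–Raphson from ψ = 0.5:
  ψ = 0.500: g = -0.0444, g' = -0.548 → ψ = 0.419
  ψ = 0.419: g = 0.0003, g' = -0.559 → ψ = 0.420
Converged at ψ = 0.420.
Compositions from xᵢ = zᵢ/(1+ψ(Kᵢ−1)), yᵢ = Kᵢxᵢ:
  1: x = 0.159, y = 0.434
  2: x = 0.181, y = 0.264
  3: x = 0.660, y = 0.302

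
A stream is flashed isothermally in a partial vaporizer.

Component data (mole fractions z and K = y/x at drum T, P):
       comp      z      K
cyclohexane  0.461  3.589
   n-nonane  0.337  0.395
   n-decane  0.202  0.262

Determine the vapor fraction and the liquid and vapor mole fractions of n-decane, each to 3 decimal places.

Material balance + equilibrium reduce to Σ zᵢ(Kᵢ−1)/(1+ψ(Kᵢ−1)) = 0.
Check two-phase: ΣzᵢKᵢ = 1.841 > 1 and Σzᵢ/Kᵢ = 1.753 > 1, so g(0) = 0.841 > 0 and g(1) = -0.753 < 0.
Newton–Raphson from ψ = 0.5:
  ψ = 0.500: g = -0.0084, g' = -1.117 → ψ = 0.492
Converged at ψ = 0.492.
Compositions from xᵢ = zᵢ/(1+ψ(Kᵢ−1)), yᵢ = Kᵢxᵢ:
  cyclohexane: x = 0.203, y = 0.727
  n-nonane: x = 0.480, y = 0.190
  n-decane: x = 0.317, y = 0.083

ψ = 0.492, x_n-decane = 0.317, y_n-decane = 0.083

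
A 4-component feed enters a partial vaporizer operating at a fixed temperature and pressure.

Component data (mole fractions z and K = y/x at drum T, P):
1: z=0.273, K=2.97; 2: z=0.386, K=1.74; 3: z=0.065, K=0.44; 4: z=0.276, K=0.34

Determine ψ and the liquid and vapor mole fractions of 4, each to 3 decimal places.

ψ = 0.721, x_4 = 0.526, y_4 = 0.179

Material balance + equilibrium reduce to Σ zᵢ(Kᵢ−1)/(1+ψ(Kᵢ−1)) = 0.
Feasibility: ΣzᵢKᵢ = 1.605, Σzᵢ/Kᵢ = 1.273 — both > 1, two phases present.
Newton iteration, ψ⁰ = 0.31:
  ψ = 0.310: g = 0.2932, g' = -0.768 → ψ = 0.692
  ψ = 0.692: g = 0.0220, g' = -0.744 → ψ = 0.721
Converged at ψ = 0.721.
Compositions from xᵢ = zᵢ/(1+ψ(Kᵢ−1)), yᵢ = Kᵢxᵢ:
  1: x = 0.113, y = 0.335
  2: x = 0.252, y = 0.438
  3: x = 0.109, y = 0.048
  4: x = 0.526, y = 0.179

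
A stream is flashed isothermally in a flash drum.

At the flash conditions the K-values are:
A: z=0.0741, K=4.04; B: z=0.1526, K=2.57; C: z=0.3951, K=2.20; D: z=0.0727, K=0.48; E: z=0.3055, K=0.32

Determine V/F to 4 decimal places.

Iterate (Newton) starting at V/F = 0.5:
  V/F = 0.5000: g = 0.15409, g' = -0.8083 → V/F = 0.6906
  V/F = 0.6906: g = -0.00379, g' = -0.8780 → V/F = 0.6863
Converged at V/F = 0.6863.

V/F = 0.6863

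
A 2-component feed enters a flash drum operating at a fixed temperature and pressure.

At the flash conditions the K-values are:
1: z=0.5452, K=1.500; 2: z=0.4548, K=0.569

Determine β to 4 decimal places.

β = 0.3554

Binary case is linear: z₁(K₁−1)(1+β(K₂−1)) + z₂(K₂−1)(1+β(K₁−1)) = 0
⇒ β = [z₁(K₁−1)+z₂(K₂−1)] / [−(K₁−1)(K₂−1)] = 0.07658/0.21550 = 0.3554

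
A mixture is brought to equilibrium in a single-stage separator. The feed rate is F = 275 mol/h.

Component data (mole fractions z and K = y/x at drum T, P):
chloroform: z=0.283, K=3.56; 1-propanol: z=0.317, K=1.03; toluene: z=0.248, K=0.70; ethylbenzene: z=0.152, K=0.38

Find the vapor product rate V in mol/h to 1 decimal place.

Rachford–Rice: g(V/F) = Σ zᵢ(Kᵢ−1)/(1+V/F(Kᵢ−1)) = 0.
Check two-phase: ΣzᵢKᵢ = 1.565 > 1 and Σzᵢ/Kᵢ = 1.142 > 1, so g(0) = 0.565 > 0 and g(1) = -0.142 < 0.
Iterate (Newton) starting at V/F = 0.5:
  V/F = 0.500: g = 0.1030, g' = -0.511 → V/F = 0.702
  V/F = 0.702: g = 0.0073, g' = -0.456 → V/F = 0.718
Converged at V/F = 0.718.
Then V = V/F·F = 0.7178·275 = 197.4 mol/h and L = F − V = 77.6 mol/h.

V = 197.4 mol/h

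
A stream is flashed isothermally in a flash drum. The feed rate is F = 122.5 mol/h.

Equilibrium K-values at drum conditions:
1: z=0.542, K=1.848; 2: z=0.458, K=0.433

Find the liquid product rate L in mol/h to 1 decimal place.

Let ψ = V/F and solve Σ zᵢ(Kᵢ−1)/(1+ψ(Kᵢ−1)) = 0.
Check two-phase: ΣzᵢKᵢ = 1.200 > 1 and Σzᵢ/Kᵢ = 1.351 > 1, so g(0) = 0.200 > 0 and g(1) = -0.351 < 0.
Binary case is linear: z₁(K₁−1)(1+ψ(K₂−1)) + z₂(K₂−1)(1+ψ(K₁−1)) = 0
⇒ ψ = [z₁(K₁−1)+z₂(K₂−1)] / [−(K₁−1)(K₂−1)] = 0.1999/0.4808 = 0.416
Then V = ψ·F = 0.4158·122.5 = 50.9 mol/h and L = F − V = 71.6 mol/h.

L = 71.6 mol/h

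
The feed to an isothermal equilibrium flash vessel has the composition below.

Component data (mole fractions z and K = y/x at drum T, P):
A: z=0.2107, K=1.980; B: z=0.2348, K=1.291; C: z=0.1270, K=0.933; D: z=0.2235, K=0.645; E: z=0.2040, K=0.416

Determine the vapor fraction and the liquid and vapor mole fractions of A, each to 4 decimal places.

ψ = 0.2296, x_A = 0.1720, y_A = 0.3406

Material balance + equilibrium reduce to Σ zᵢ(Kᵢ−1)/(1+ψ(Kᵢ−1)) = 0.
Check two-phase: ΣzᵢKᵢ = 1.0678 > 1 and Σzᵢ/Kᵢ = 1.2613 > 1, so g(0) = 0.0678 > 0 and g(1) = -0.2613 < 0.
Newton iteration, ψ⁰ = 0.31:
  ψ = 0.3100: g = -0.02227, g' = -0.2757 → ψ = 0.2292
  ψ = 0.2292: g = 0.00011, g' = -0.2791 → ψ = 0.2296
Converged at ψ = 0.2296.
Compositions from xᵢ = zᵢ/(1+ψ(Kᵢ−1)), yᵢ = Kᵢxᵢ:
  A: x = 0.1720, y = 0.3406
  B: x = 0.2201, y = 0.2841
  C: x = 0.1290, y = 0.1203
  D: x = 0.2433, y = 0.1569
  E: x = 0.2356, y = 0.0980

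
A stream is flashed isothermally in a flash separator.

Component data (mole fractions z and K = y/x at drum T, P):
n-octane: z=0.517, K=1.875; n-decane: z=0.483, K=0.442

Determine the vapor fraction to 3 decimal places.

ψ = 0.375

Let ψ = V/F and solve Σ zᵢ(Kᵢ−1)/(1+ψ(Kᵢ−1)) = 0.
g(0) = ΣzᵢKᵢ − 1 = 0.183 and g(1) = 1 − Σzᵢ/Kᵢ = -0.368, so a root lies in (0, 1).
Newton–Raphson from ψ = 0.5:
  ψ = 0.500: g = -0.0591, g' = -0.481 → ψ = 0.377
  ψ = 0.377: g = -0.0012, g' = -0.465 → ψ = 0.375
Converged at ψ = 0.375.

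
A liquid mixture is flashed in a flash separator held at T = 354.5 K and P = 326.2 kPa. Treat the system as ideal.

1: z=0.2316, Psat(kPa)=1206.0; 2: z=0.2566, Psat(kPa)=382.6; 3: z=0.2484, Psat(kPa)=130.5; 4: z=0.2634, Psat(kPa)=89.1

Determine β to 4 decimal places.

Raoult's law: Kᵢ = Pᵢˢᵃᵗ/P = Pᵢˢᵃᵗ/326.2.
  K_1 = 1206.0/326.2 = 3.697118, K_2 = 382.6/326.2 = 1.172900, K_3 = 130.5/326.2 = 0.400061, K_4 = 89.1/326.2 = 0.273145
Material balance + equilibrium reduce to Σ zᵢ(Kᵢ−1)/(1+β(Kᵢ−1)) = 0.
Check two-phase: ΣzᵢKᵢ = 1.3285 > 1 and Σzᵢ/Kᵢ = 1.8666 > 1, so g(0) = 0.3285 > 0 and g(1) = -0.8666 < 0.
Newton–Raphson from β = 0.5:
  β = 0.5000: g = -0.20683, g' = -0.8378 → β = 0.2531
  β = 0.2531: g = 0.00340, g' = -0.9353 → β = 0.2568
Converged at β = 0.2568.

β = 0.2568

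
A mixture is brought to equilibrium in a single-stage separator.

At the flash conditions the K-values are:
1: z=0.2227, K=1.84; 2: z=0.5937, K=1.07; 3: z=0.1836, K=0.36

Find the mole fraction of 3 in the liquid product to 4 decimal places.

Material balance + equilibrium reduce to Σ zᵢ(Kᵢ−1)/(1+ψ(Kᵢ−1)) = 0.
Check two-phase: ΣzᵢKᵢ = 1.1111 > 1 and Σzᵢ/Kᵢ = 1.1859 > 1, so g(0) = 0.1111 > 0 and g(1) = -0.1859 < 0.
Iterate (Newton) starting at ψ = 0.5:
  ψ = 0.5000: g = -0.00091, g' = -0.2433 → ψ = 0.4963
Converged at ψ = 0.4963.
Compositions from xᵢ = zᵢ/(1+ψ(Kᵢ−1)), yᵢ = Kᵢxᵢ:
  1: x = 0.1572, y = 0.2892
  2: x = 0.5738, y = 0.6139
  3: x = 0.2691, y = 0.0969

x_3 = 0.2691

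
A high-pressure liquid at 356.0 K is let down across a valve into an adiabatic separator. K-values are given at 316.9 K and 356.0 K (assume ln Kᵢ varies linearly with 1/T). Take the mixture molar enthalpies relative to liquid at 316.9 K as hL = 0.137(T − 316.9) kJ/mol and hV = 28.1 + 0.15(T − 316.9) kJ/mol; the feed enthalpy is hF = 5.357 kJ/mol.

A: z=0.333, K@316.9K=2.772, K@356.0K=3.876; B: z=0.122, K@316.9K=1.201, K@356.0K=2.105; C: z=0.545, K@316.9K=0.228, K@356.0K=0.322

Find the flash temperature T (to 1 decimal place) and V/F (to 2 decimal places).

T = 318.9 K, V/F = 0.18

Adiabatic flash: solve Rachford–Rice at each trial T, then check hF = ψ·hV(T) + (1−ψ)·hL(T).
  T = 316.9 K: K = (2.772, 1.201, 0.228), RR gives ψ = 0.163, H_out = 4.588 kJ/mol
  T = 356.0 K: K = (3.876, 2.105, 0.322), RR gives ψ = 0.428, H_out = 17.607 kJ/mol
  T = 336.4 K: K = (3.309, 1.615, 0.274), RR gives ψ = 0.310, H_out = 11.464 kJ/mol
  T = 326.6 K: K = (3.035, 1.398, 0.250), RR gives ψ = 0.241, H_out = 8.139 kJ/mol
  T = 321.8 K: K = (2.904, 1.298, 0.239), RR gives ψ = 0.204, H_out = 6.419 kJ/mol
  T = 319.4 K: K = (2.839, 1.250, 0.234), RR gives ψ = 0.184, H_out = 5.533 kJ/mol
  T = 318.1 K: K = (2.804, 1.224, 0.231), RR gives ψ = 0.174, H_out = 5.044 kJ/mol
Linear interpolation between T = 318.1 (H_out = 5.044) and T = 319.4 (H_out = 5.533) on hF = 5.357 gives T ≈ 318.9 K, at which ψ = 0.18.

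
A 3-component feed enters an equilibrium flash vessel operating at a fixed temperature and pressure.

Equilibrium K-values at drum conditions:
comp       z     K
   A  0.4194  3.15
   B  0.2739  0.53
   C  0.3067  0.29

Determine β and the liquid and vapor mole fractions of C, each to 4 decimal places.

Newton iteration, β⁰ = 0.38:
  β = 0.3800: g = 0.04132, g' = -0.9669 → β = 0.4227
  β = 0.4227: g = 0.00057, g' = -0.9419 → β = 0.4234
Converged at β = 0.4234.
Compositions from xᵢ = zᵢ/(1+β(Kᵢ−1)), yᵢ = Kᵢxᵢ:
  A: x = 0.2196, y = 0.6916
  B: x = 0.3419, y = 0.1812
  C: x = 0.4385, y = 0.1272

β = 0.4234, x_C = 0.4385, y_C = 0.1272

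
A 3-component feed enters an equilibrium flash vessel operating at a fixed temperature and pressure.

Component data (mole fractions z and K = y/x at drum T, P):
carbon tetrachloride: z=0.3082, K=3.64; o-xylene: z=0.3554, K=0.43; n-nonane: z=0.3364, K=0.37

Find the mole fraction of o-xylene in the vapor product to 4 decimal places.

Rachford–Rice: g(V/F) = Σ zᵢ(Kᵢ−1)/(1+V/F(Kᵢ−1)) = 0.
Check two-phase: ΣzᵢKᵢ = 1.3991 > 1 and Σzᵢ/Kᵢ = 1.8204 > 1, so g(0) = 0.3991 > 0 and g(1) = -0.8204 < 0.
Iterate (Newton) starting at V/F = 0.66:
  V/F = 0.6600: g = -0.39083, g' = -0.9736 → V/F = 0.2586
  V/F = 0.2586: g = -0.00720, g' = -1.1081 → V/F = 0.2521
Converged at V/F = 0.2521.
Compositions from xᵢ = zᵢ/(1+V/F(Kᵢ−1)), yᵢ = Kᵢxᵢ:
  carbon tetrachloride: x = 0.1850, y = 0.6736
  o-xylene: x = 0.4150, y = 0.1785
  n-nonane: x = 0.3999, y = 0.1480

y_o-xylene = 0.1785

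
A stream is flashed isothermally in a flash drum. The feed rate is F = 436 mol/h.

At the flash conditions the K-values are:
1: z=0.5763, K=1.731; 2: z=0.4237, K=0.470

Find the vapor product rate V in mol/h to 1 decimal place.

Rachford–Rice: g(V/F) = Σ zᵢ(Kᵢ−1)/(1+V/F(Kᵢ−1)) = 0.
g(0) = ΣzᵢKᵢ − 1 = 0.1967 and g(1) = 1 − Σzᵢ/Kᵢ = -0.2344, so a root lies in (0, 1).
Newton–Raphson from V/F = 0.34:
  V/F = 0.3400: g = 0.06349, g' = -0.3746 → V/F = 0.5095
  V/F = 0.5095: g = -0.00067, g' = -0.3868 → V/F = 0.5077
Converged at V/F = 0.5077.
Then V = V/F·F = 0.5077·436 = 221.4 mol/h and L = F − V = 214.6 mol/h.

V = 221.4 mol/h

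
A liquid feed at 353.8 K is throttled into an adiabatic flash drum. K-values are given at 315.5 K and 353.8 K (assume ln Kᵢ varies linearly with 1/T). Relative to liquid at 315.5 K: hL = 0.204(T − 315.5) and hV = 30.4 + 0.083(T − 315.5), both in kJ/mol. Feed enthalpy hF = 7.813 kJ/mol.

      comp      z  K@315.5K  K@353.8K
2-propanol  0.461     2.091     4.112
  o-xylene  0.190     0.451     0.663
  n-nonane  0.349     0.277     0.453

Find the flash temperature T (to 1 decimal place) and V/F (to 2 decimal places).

Adiabatic flash: solve Rachford–Rice at each trial T, then check hF = ψ·hV(T) + (1−ψ)·hL(T).
  T = 315.5 K: K = (2.091, 0.451, 0.277), RR gives ψ = 0.201, H_out = 6.111 kJ/mol
  T = 353.8 K: K = (4.112, 0.663, 0.453), RR gives ψ = 0.778, H_out = 27.867 kJ/mol
  T = 334.6 K: K = (2.987, 0.553, 0.359), RR gives ψ = 0.525, H_out = 18.645 kJ/mol
  T = 325.1 K: K = (2.515, 0.501, 0.317), RR gives ψ = 0.385, H_out = 13.220 kJ/mol
  T = 320.3 K: K = (2.296, 0.476, 0.297), RR gives ψ = 0.301, H_out = 9.959 kJ/mol
  T = 317.9 K: K = (2.192, 0.463, 0.287), RR gives ψ = 0.254, H_out = 8.124 kJ/mol
Linear interpolation between T = 315.5 (H_out = 6.111) and T = 317.9 (H_out = 8.124) on hF = 7.813 gives T ≈ 317.5 K, at which ψ = 0.25.

T = 317.5 K, V/F = 0.25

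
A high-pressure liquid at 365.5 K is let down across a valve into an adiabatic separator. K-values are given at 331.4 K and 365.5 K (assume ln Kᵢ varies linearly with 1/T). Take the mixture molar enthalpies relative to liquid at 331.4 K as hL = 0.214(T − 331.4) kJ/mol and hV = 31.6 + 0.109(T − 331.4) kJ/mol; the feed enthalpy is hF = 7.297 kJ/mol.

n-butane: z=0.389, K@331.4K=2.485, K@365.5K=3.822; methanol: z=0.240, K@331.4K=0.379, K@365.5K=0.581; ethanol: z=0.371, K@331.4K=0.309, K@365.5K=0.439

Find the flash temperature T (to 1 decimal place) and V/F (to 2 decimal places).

T = 334.4 K, V/F = 0.21

Adiabatic flash: solve Rachford–Rice at each trial T, then check hF = ψ·hV(T) + (1−ψ)·hL(T).
  T = 331.4 K: K = (2.485, 0.379, 0.309), RR gives ψ = 0.175, H_out = 5.518 kJ/mol
  T = 365.5 K: K = (3.822, 0.581, 0.439), RR gives ψ = 0.548, H_out = 22.654 kJ/mol
  T = 348.4 K: K = (3.112, 0.474, 0.371), RR gives ψ = 0.371, H_out = 14.686 kJ/mol
  T = 339.9 K: K = (2.789, 0.425, 0.339), RR gives ψ = 0.278, H_out = 10.367 kJ/mol
  T = 335.6 K: K = (2.633, 0.401, 0.324), RR gives ψ = 0.228, H_out = 8.000 kJ/mol
  T = 333.5 K: K = (2.558, 0.390, 0.316), RR gives ψ = 0.202, H_out = 6.783 kJ/mol
Linear interpolation between T = 333.5 (H_out = 6.783) and T = 335.6 (H_out = 8.000) on hF = 7.297 gives T ≈ 334.4 K, at which ψ = 0.21.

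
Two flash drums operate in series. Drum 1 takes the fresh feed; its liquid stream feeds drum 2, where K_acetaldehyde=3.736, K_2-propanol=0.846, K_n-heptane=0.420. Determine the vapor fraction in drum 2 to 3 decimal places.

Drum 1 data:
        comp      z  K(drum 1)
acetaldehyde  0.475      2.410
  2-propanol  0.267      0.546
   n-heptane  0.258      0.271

V/F (drum 2) = 0.479

Drum 1:
Material balance + equilibrium reduce to Σ zᵢ(Kᵢ−1)/(1+ψ₁(Kᵢ−1)) = 0.
Check two-phase: ΣzᵢKᵢ = 1.360 > 1 and Σzᵢ/Kᵢ = 1.638 > 1, so g(0) = 0.360 > 0 and g(1) = -0.638 < 0.
Newton iteration, ψ₁⁰ = 0.6:
  ψ₁ = 0.600: g = -0.1381, g' = -0.814 → ψ₁ = 0.430
  ψ₁ = 0.430: g = -0.0079, g' = -0.742 → ψ₁ = 0.420
Converged at ψ₁ = 0.420.
Drum-1 compositions:
  acetaldehyde: x = 0.298, y = 0.719
  2-propanol: x = 0.330, y = 0.180
  n-heptane: x = 0.372, y = 0.101
Drum-2 feed = drum-1 liquid: z₂ = (0.2984, 0.3299, 0.3717).
Drum 2:
Material balance + equilibrium reduce to Σ zᵢ(Kᵢ−1)/(1+ψ₂(Kᵢ−1)) = 0.
Feasibility: ΣzᵢKᵢ = 1.550, Σzᵢ/Kᵢ = 1.355 — both > 1, two phases present.
Iterate (Newton) starting at ψ₂ = 0.5:
  ψ₂ = 0.500: g = -0.0139, g' = -0.656 → ψ₂ = 0.479
Converged at ψ₂ = 0.479.
  acetaldehyde: x = 0.129, y = 0.483
  2-propanol: x = 0.356, y = 0.301
  n-heptane: x = 0.515, y = 0.216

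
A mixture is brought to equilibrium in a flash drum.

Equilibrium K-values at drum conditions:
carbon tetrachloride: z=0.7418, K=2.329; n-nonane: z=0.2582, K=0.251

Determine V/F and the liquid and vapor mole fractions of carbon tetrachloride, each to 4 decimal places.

V/F = 0.7961, x_carbon tetrachloride = 0.3604, y_carbon tetrachloride = 0.8395

Rachford–Rice: g(V/F) = Σ zᵢ(Kᵢ−1)/(1+V/F(Kᵢ−1)) = 0.
Feasibility: ΣzᵢKᵢ = 1.7925, Σzᵢ/Kᵢ = 1.3472 — both > 1, two phases present.
Binary case is linear: z₁(K₁−1)(1+V/F(K₂−1)) + z₂(K₂−1)(1+V/F(K₁−1)) = 0
⇒ V/F = [z₁(K₁−1)+z₂(K₂−1)] / [−(K₁−1)(K₂−1)] = 0.79246/0.99542 = 0.7961
Compositions from xᵢ = zᵢ/(1+V/F(Kᵢ−1)), yᵢ = Kᵢxᵢ:
  carbon tetrachloride: x = 0.3604, y = 0.8395
  n-nonane: x = 0.6396, y = 0.1605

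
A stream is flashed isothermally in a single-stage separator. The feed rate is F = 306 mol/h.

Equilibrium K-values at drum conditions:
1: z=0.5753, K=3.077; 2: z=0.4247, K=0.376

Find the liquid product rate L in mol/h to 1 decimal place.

Rachford–Rice: g(β) = Σ zᵢ(Kᵢ−1)/(1+β(Kᵢ−1)) = 0.
Feasibility: ΣzᵢKᵢ = 1.9299, Σzᵢ/Kᵢ = 1.3165 — both > 1, two phases present.
Binary case is linear: z₁(K₁−1)(1+β(K₂−1)) + z₂(K₂−1)(1+β(K₁−1)) = 0
⇒ β = [z₁(K₁−1)+z₂(K₂−1)] / [−(K₁−1)(K₂−1)] = 0.92989/1.29605 = 0.7175
Then V = β·F = 0.7175·306 = 219.5 mol/h and L = F − V = 86.5 mol/h.

L = 86.5 mol/h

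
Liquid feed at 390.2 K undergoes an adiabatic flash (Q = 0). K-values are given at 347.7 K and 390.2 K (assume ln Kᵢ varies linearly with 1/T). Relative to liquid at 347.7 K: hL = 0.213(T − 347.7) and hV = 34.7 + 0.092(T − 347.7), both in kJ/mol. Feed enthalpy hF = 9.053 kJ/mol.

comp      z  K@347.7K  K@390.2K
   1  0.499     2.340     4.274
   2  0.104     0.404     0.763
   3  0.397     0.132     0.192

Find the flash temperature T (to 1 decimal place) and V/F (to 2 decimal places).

T = 349.0 K, V/F = 0.25

Adiabatic flash: solve Rachford–Rice at each trial T, then check hF = ψ·hV(T) + (1−ψ)·hL(T).
  T = 347.7 K: K = (2.340, 0.404, 0.132), RR gives ψ = 0.238, H_out = 8.273 kJ/mol
  T = 390.2 K: K = (4.274, 0.763, 0.192), RR gives ψ = 0.535, H_out = 24.875 kJ/mol
  T = 368.9 K: K = (3.216, 0.565, 0.161), RR gives ψ = 0.422, H_out = 18.080 kJ/mol
  T = 358.3 K: K = (2.756, 0.480, 0.146), RR gives ψ = 0.344, H_out = 13.766 kJ/mol
  T = 353.0 K: K = (2.543, 0.441, 0.139), RR gives ψ = 0.296, H_out = 11.212 kJ/mol
  T = 350.4 K: K = (2.442, 0.423, 0.136), RR gives ψ = 0.269, H_out = 9.826 kJ/mol
  T = 349.0 K: K = (2.389, 0.413, 0.134), RR gives ψ = 0.254, H_out = 9.037 kJ/mol
Linear interpolation between T = 349.0 (H_out = 9.037) and T = 350.4 (H_out = 9.826) on hF = 9.053 gives T ≈ 349.0 K, at which ψ = 0.25.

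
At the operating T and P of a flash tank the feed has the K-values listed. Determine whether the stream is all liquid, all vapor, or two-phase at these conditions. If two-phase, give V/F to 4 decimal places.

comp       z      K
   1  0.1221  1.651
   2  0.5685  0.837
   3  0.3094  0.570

all liquid

ΣzᵢKᵢ = 0.8538; Σzᵢ/Kᵢ = 1.2960.
Since ΣzᵢKᵢ < 1 the mixture is below its bubble point — single liquid phase.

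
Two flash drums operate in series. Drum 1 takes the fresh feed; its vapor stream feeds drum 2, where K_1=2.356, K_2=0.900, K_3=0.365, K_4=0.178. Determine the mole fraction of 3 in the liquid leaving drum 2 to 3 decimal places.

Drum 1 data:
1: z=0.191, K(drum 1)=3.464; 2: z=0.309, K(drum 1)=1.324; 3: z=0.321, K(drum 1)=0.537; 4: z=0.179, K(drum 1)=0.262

Drum 1:
Rachford–Rice: g(ψ₁) = Σ zᵢ(Kᵢ−1)/(1+ψ₁(Kᵢ−1)) = 0.
g(0) = ΣzᵢKᵢ − 1 = 0.290 and g(1) = 1 − Σzᵢ/Kᵢ = -0.569, so a root lies in (0, 1).
Newton–Raphson from ψ₁ = 0.36:
  ψ₁ = 0.360: g = -0.0192, g' = -0.632 → ψ₁ = 0.330
Converged at ψ₁ = 0.330.
Drum-1 compositions:
  1: x = 0.105, y = 0.365
  2: x = 0.279, y = 0.370
  3: x = 0.379, y = 0.203
  4: x = 0.237, y = 0.062
Drum-2 feed = drum-1 vapor: z₂ = (0.3649, 0.3696, 0.2035, 0.0620).
Drum 2:
Let ψ₂ = V/F and solve Σ zᵢ(Kᵢ−1)/(1+ψ₂(Kᵢ−1)) = 0.
Check two-phase: ΣzᵢKᵢ = 1.278 > 1 and Σzᵢ/Kᵢ = 1.471 > 1, so g(0) = 0.278 > 0 and g(1) = -0.471 < 0.
Newton–Raphson from ψ₂ = 0.4:
  ψ₂ = 0.400: g = 0.0332, g' = -0.526 → ψ₂ = 0.463
Converged at ψ₂ = 0.463.
  1: x = 0.224, y = 0.528
  2: x = 0.388, y = 0.349
  3: x = 0.288, y = 0.105
  4: x = 0.100, y = 0.018

x_3 (drum 2) = 0.288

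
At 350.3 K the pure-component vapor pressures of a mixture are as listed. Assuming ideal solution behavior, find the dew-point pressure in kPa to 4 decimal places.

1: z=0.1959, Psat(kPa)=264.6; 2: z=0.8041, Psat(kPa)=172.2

At the dew point ψ → 1, so Σzᵢ/Kᵢ = 1 with Kᵢ = Pᵢˢᵃᵗ/P ⇒ 1/P = Σzᵢ/Pᵢˢᵃᵗ.
1/P = 0.1959/264.6 + 0.8041/172.2 = 0.0054099 ⇒ P = 184.8452 kPa

Pdew = 184.8452 kPa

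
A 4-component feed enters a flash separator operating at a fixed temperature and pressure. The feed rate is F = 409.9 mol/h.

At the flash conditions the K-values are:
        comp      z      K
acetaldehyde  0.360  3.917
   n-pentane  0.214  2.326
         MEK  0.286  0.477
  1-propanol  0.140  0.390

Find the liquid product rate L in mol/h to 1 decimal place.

L = 67.3 mol/h

Let ψ = V/F and solve Σ zᵢ(Kᵢ−1)/(1+ψ(Kᵢ−1)) = 0.
Feasibility: ΣzᵢKᵢ = 2.099, Σzᵢ/Kᵢ = 1.142 — both > 1, two phases present.
Newton iteration, ψ⁰ = 0.5:
  ψ = 0.500: g = 0.2724, g' = -0.894 → ψ = 0.805
  ψ = 0.805: g = 0.0251, g' = -0.796 → ψ = 0.836
Converged at ψ = 0.836.
Then V = ψ·F = 0.8359·409.9 = 342.6 mol/h and L = F − V = 67.3 mol/h.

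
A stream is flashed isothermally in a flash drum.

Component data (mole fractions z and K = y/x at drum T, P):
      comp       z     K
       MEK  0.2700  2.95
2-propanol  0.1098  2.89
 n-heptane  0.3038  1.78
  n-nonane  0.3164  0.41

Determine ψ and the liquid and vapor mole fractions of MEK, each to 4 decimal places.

ψ = 0.9120, x_MEK = 0.0972, y_MEK = 0.2867

Let ψ = V/F and solve Σ zᵢ(Kᵢ−1)/(1+ψ(Kᵢ−1)) = 0.
g(0) = ΣzᵢKᵢ − 1 = 0.7843 and g(1) = 1 − Σzᵢ/Kᵢ = -0.0719, so a root lies in (0, 1).
Iterate (Newton) starting at ψ = 0.39:
  ψ = 0.3900: g = 0.35775, g' = -0.7557 → ψ = 0.8634
  ψ = 0.8634: g = 0.03613, g' = -0.7228 → ψ = 0.9134
  ψ = 0.9134: g = -0.00104, g' = -0.7666 → ψ = 0.9120
Converged at ψ = 0.9120.
Compositions from xᵢ = zᵢ/(1+ψ(Kᵢ−1)), yᵢ = Kᵢxᵢ:
  MEK: x = 0.0972, y = 0.2867
  2-propanol: x = 0.0403, y = 0.1165
  n-heptane: x = 0.1775, y = 0.3160
  n-nonane: x = 0.6850, y = 0.2808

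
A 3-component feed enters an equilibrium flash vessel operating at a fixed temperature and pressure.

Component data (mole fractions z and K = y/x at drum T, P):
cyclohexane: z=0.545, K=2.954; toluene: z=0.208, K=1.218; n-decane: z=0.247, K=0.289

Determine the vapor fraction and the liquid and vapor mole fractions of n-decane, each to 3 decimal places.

ψ = 0.845, x_n-decane = 0.619, y_n-decane = 0.179

Material balance + equilibrium reduce to Σ zᵢ(Kᵢ−1)/(1+ψ(Kᵢ−1)) = 0.
Feasibility: ΣzᵢKᵢ = 1.935, Σzᵢ/Kᵢ = 1.210 — both > 1, two phases present.
Newton–Raphson from ψ = 0.5:
  ψ = 0.500: g = 0.3071, g' = -0.841 → ψ = 0.865
  ψ = 0.865: g = -0.0223, g' = -1.137 → ψ = 0.846
  ψ = 0.846: g = -0.0005, g' = -1.088 → ψ = 0.845
Converged at ψ = 0.845.
Compositions from xᵢ = zᵢ/(1+ψ(Kᵢ−1)), yᵢ = Kᵢxᵢ:
  cyclohexane: x = 0.206, y = 0.607
  toluene: x = 0.176, y = 0.214
  n-decane: x = 0.619, y = 0.179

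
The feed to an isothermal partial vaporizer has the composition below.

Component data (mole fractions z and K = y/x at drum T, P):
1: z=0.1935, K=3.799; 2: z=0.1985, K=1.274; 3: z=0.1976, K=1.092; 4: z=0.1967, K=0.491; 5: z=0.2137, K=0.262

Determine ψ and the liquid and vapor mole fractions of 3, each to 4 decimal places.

ψ = 0.3593, x_3 = 0.1913, y_3 = 0.2089

Material balance + equilibrium reduce to Σ zᵢ(Kᵢ−1)/(1+ψ(Kᵢ−1)) = 0.
Check two-phase: ΣzᵢKᵢ = 1.3563 > 1 and Σzᵢ/Kᵢ = 1.6040 > 1, so g(0) = 0.3563 > 0 and g(1) = -0.6040 < 0.
Newton–Raphson from ψ = 0.52:
  ψ = 0.5200: g = -0.10656, g' = -0.6651 → ψ = 0.3598
  ψ = 0.3598: g = -0.00034, g' = -0.6824 → ψ = 0.3593
Converged at ψ = 0.3593.
Compositions from xᵢ = zᵢ/(1+ψ(Kᵢ−1)), yᵢ = Kᵢxᵢ:
  1: x = 0.0965, y = 0.3665
  2: x = 0.1807, y = 0.2302
  3: x = 0.1913, y = 0.2089
  4: x = 0.2407, y = 0.1182
  5: x = 0.2908, y = 0.0762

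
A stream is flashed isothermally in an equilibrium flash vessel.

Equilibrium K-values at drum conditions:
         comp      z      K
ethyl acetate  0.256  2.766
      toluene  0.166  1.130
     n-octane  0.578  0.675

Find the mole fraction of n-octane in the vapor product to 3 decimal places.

Material balance + equilibrium reduce to Σ zᵢ(Kᵢ−1)/(1+β(Kᵢ−1)) = 0.
g(0) = ΣzᵢKᵢ − 1 = 0.286 and g(1) = 1 − Σzᵢ/Kᵢ = -0.096, so a root lies in (0, 1).
Newton iteration, β⁰ = 0.61:
  β = 0.610: g = 0.0033, g' = -0.282 → β = 0.622
Converged at β = 0.622.
Compositions from xᵢ = zᵢ/(1+β(Kᵢ−1)), yᵢ = Kᵢxᵢ:
  ethyl acetate: x = 0.122, y = 0.337
  toluene: x = 0.154, y = 0.174
  n-octane: x = 0.724, y = 0.489

y_n-octane = 0.489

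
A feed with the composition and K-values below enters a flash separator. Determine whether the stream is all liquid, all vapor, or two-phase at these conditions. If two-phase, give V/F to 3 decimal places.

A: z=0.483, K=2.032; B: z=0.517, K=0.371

two-phase, V/F = 0.267

ΣzᵢKᵢ = 1.173; Σzᵢ/Kᵢ = 1.631.
Both exceed 1, so a two-phase solution exists.
Let ψ = V/F and solve Σ zᵢ(Kᵢ−1)/(1+ψ(Kᵢ−1)) = 0.
Binary case is linear: z₁(K₁−1)(1+ψ(K₂−1)) + z₂(K₂−1)(1+ψ(K₁−1)) = 0
⇒ ψ = [z₁(K₁−1)+z₂(K₂−1)] / [−(K₁−1)(K₂−1)] = 0.1733/0.6491 = 0.267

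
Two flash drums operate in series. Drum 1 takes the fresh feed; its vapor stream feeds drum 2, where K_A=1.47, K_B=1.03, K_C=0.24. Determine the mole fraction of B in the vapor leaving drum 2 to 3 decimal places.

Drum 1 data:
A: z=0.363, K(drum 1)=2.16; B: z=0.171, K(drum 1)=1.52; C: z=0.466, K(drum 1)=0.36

Drum 1:
Rachford–Rice: g(ψ₁) = Σ zᵢ(Kᵢ−1)/(1+ψ₁(Kᵢ−1)) = 0.
g(0) = ΣzᵢKᵢ − 1 = 0.212 and g(1) = 1 − Σzᵢ/Kᵢ = -0.575, so a root lies in (0, 1).
Iterate (Newton) starting at ψ₁ = 0.5:
  ψ₁ = 0.500: g = -0.1015, g' = -0.638 → ψ₁ = 0.341
  ψ₁ = 0.341: g = -0.0041, g' = -0.596 → ψ₁ = 0.334
Converged at ψ₁ = 0.334.
Drum-1 compositions:
  A: x = 0.262, y = 0.565
  B: x = 0.146, y = 0.221
  C: x = 0.593, y = 0.213
Drum-2 feed = drum-1 vapor: z₂ = (0.5652, 0.2215, 0.2134).
Drum 2:
Rachford–Rice: g(ψ₂) = Σ zᵢ(Kᵢ−1)/(1+ψ₂(Kᵢ−1)) = 0.
g(0) = ΣzᵢKᵢ − 1 = 0.110 and g(1) = 1 − Σzᵢ/Kᵢ = -0.488, so a root lies in (0, 1).
Newton iteration, ψ₂⁰ = 0.5:
  ψ₂ = 0.500: g = -0.0399, g' = -0.403 → ψ₂ = 0.401
  ψ₂ = 0.401: g = -0.0031, g' = -0.343 → ψ₂ = 0.392
Converged at ψ₂ = 0.392.
  A: x = 0.477, y = 0.702
  B: x = 0.219, y = 0.225
  C: x = 0.304, y = 0.073

y_B (drum 2) = 0.225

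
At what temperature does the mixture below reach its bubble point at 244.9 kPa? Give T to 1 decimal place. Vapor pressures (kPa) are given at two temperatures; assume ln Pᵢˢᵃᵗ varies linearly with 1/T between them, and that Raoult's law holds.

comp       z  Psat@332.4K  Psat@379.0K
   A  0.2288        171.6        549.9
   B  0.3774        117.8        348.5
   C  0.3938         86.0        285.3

Bubble-point temperature: ΣzᵢPᵢˢᵃᵗ(T) = P. Interpolate ln Pᵢˢᵃᵗ = aᵢ + bᵢ/T.
  T = 332.4 K: ΣzᵢPᵢˢᵃᵗ = 117.59 kPa
  T = 379.0 K: ΣzᵢPᵢˢᵃᵗ = 369.69 kPa
  T = 355.7 K: ΣzᵢPᵢˢᵃᵗ = 216.40 kPa
  T = 367.4 K: ΣzᵢPᵢˢᵃᵗ = 285.57 kPa
  T = 361.5 K: ΣzᵢPᵢˢᵃᵗ = 248.85 kPa
  T = 358.6 K: ΣzᵢPᵢˢᵃᵗ = 232.19 kPa
Interpolating between 358.6 K and 361.5 K gives T ≈ 360.8 K.

T = 360.8 K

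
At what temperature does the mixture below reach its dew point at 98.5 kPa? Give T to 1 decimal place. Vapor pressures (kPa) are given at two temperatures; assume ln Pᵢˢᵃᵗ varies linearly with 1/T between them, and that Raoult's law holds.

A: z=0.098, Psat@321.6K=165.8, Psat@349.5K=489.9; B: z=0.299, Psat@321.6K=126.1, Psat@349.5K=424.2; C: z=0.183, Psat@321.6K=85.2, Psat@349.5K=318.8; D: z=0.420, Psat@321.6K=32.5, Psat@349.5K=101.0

T = 334.8 K

Dew-point temperature: Σzᵢ·P/Pᵢˢᵃᵗ(T) = 1. Interpolate ln Pᵢˢᵃᵗ = aᵢ + bᵢ/T.
  T = 321.6 K: ΣzᵢP/Pᵢˢᵃᵗ = 1.7763
  T = 349.5 K: ΣzᵢP/Pᵢˢᵃᵗ = 0.5553
  T = 335.6 K: ΣzᵢP/Pᵢˢᵃᵗ = 0.9669
  T = 328.6 K: ΣzᵢP/Pᵢˢᵃᵗ = 1.3019
  T = 332.1 K: ΣzᵢP/Pᵢˢᵃᵗ = 1.1202
  T = 333.9 K: ΣzᵢP/Pᵢˢᵃᵗ = 1.0382
Interpolating between 333.9 K and 335.6 K gives T ≈ 334.8 K.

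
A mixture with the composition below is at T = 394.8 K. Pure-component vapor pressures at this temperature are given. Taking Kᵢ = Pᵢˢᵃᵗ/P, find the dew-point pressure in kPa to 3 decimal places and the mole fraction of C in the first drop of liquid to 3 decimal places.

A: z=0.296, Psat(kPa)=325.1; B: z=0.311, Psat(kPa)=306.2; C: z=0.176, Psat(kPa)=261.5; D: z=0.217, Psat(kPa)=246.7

At the dew point ψ → 1, so Σzᵢ/Kᵢ = 1 with Kᵢ = Pᵢˢᵃᵗ/P ⇒ 1/P = Σzᵢ/Pᵢˢᵃᵗ.
1/P = 0.296/325.1 + 0.311/306.2 + 0.176/261.5 + 0.217/246.7 = 0.003479 ⇒ P = 287.454 kPa
xᵢ = zᵢP/Pᵢˢᵃᵗ ⇒ x_C = 0.176·287.454/261.5 = 0.193

Pdew = 287.454 kPa, x_C = 0.193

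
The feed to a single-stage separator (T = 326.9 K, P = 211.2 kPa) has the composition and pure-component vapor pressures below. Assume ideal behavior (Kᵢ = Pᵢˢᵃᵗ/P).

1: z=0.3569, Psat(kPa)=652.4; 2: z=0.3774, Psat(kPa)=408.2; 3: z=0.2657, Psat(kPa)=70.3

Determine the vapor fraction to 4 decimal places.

ψ = 0.9064

Raoult's law: Kᵢ = Pᵢˢᵃᵗ/P = Pᵢˢᵃᵗ/211.2.
  K_1 = 652.4/211.2 = 3.089015, K_2 = 408.2/211.2 = 1.932765, K_3 = 70.3/211.2 = 0.332860
Material balance + equilibrium reduce to Σ zᵢ(Kᵢ−1)/(1+ψ(Kᵢ−1)) = 0.
Feasibility: ΣzᵢKᵢ = 1.9203, Σzᵢ/Kᵢ = 1.1090 — both > 1, two phases present.
Newton iteration, ψ⁰ = 0.55:
  ψ = 0.5500: g = 0.29961, g' = -0.7758 → ψ = 0.9362
  ψ = 0.9362: g = -0.03200, g' = -1.1109 → ψ = 0.9074
  ψ = 0.9074: g = -0.00103, g' = -1.0414 → ψ = 0.9064
Converged at ψ = 0.9064.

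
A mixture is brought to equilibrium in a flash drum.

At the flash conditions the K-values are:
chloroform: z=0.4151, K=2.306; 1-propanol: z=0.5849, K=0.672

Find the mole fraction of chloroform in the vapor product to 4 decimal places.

Material balance + equilibrium reduce to Σ zᵢ(Kᵢ−1)/(1+V/F(Kᵢ−1)) = 0.
Feasibility: ΣzᵢKᵢ = 1.3503, Σzᵢ/Kᵢ = 1.0504 — both > 1, two phases present.
Binary case is linear: z₁(K₁−1)(1+V/F(K₂−1)) + z₂(K₂−1)(1+V/F(K₁−1)) = 0
⇒ V/F = [z₁(K₁−1)+z₂(K₂−1)] / [−(K₁−1)(K₂−1)] = 0.35027/0.42837 = 0.8177
Compositions from xᵢ = zᵢ/(1+V/F(Kᵢ−1)), yᵢ = Kᵢxᵢ:
  chloroform: x = 0.2007, y = 0.4629
  1-propanol: x = 0.7993, y = 0.5371

y_chloroform = 0.4629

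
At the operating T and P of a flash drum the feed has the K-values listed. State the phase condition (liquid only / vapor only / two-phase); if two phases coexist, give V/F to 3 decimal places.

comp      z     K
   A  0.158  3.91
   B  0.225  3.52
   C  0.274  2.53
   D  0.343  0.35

ΣzᵢKᵢ = 2.223; Σzᵢ/Kᵢ = 1.193.
Both exceed 1, so a two-phase solution exists.
Material balance + equilibrium reduce to Σ zᵢ(Kᵢ−1)/(1+ψ(Kᵢ−1)) = 0.
Newton–Raphson from ψ = 0.6:
  ψ = 0.600: g = 0.2462, g' = -0.968 → ψ = 0.854
  ψ = 0.854: g = -0.0081, g' = -1.107 → ψ = 0.847
Converged at ψ = 0.847.

two-phase, V/F = 0.847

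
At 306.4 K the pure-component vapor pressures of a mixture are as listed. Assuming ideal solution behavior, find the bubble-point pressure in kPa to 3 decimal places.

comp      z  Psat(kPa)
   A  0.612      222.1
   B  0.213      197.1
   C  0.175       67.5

Pbub = 189.720 kPa

At the bubble point ψ → 0, so ΣzᵢKᵢ = 1 with Kᵢ = Pᵢˢᵃᵗ/P ⇒ P = ΣzᵢPᵢˢᵃᵗ.
P = 0.612·222.1 + 0.213·197.1 + 0.175·67.5 = 189.720 kPa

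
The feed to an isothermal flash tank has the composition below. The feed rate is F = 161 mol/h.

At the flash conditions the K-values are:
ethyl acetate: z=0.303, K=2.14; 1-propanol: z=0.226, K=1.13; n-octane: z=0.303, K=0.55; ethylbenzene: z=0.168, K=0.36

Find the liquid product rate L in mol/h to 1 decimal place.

L = 114.7 mol/h

Material balance + equilibrium reduce to Σ zᵢ(Kᵢ−1)/(1+V/F(Kᵢ−1)) = 0.
Feasibility: ΣzᵢKᵢ = 1.131, Σzᵢ/Kᵢ = 1.359 — both > 1, two phases present.
Iterate (Newton) starting at V/F = 0.5:
  V/F = 0.500: g = -0.0865, g' = -0.414 → V/F = 0.291
  V/F = 0.291: g = -0.0014, g' = -0.411 → V/F = 0.288
Converged at V/F = 0.288.
Then V = V/F·F = 0.2877·161 = 46.3 mol/h and L = F − V = 114.7 mol/h.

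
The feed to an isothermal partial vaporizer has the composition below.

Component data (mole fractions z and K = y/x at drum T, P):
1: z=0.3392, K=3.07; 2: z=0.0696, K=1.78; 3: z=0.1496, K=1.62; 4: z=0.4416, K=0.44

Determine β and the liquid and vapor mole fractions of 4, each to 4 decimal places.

β = 0.6693, x_4 = 0.7064, y_4 = 0.3108

Material balance + equilibrium reduce to Σ zᵢ(Kᵢ−1)/(1+β(Kᵢ−1)) = 0.
g(0) = ΣzᵢKᵢ − 1 = 0.6019 and g(1) = 1 − Σzᵢ/Kᵢ = -0.2456, so a root lies in (0, 1).
Newton–Raphson from β = 0.52:
  β = 0.5200: g = 0.09802, g' = -0.6671 → β = 0.6669
  β = 0.6669: g = 0.00156, g' = -0.6564 → β = 0.6693
Converged at β = 0.6693.
Compositions from xᵢ = zᵢ/(1+β(Kᵢ−1)), yᵢ = Kᵢxᵢ:
  1: x = 0.1422, y = 0.4365
  2: x = 0.0457, y = 0.0814
  3: x = 0.1057, y = 0.1713
  4: x = 0.7064, y = 0.3108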